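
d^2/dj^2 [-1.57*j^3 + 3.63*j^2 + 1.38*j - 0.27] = 7.26 - 9.42*j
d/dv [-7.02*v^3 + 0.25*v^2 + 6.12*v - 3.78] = -21.06*v^2 + 0.5*v + 6.12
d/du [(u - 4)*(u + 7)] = 2*u + 3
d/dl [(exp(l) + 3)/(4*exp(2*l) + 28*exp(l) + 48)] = -exp(l)/(4*exp(2*l) + 32*exp(l) + 64)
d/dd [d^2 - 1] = 2*d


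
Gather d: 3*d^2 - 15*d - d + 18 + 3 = 3*d^2 - 16*d + 21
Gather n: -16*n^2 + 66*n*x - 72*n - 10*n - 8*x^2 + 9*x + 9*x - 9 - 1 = -16*n^2 + n*(66*x - 82) - 8*x^2 + 18*x - 10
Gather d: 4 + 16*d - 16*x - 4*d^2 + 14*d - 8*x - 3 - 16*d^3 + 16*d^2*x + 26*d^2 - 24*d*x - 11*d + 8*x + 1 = -16*d^3 + d^2*(16*x + 22) + d*(19 - 24*x) - 16*x + 2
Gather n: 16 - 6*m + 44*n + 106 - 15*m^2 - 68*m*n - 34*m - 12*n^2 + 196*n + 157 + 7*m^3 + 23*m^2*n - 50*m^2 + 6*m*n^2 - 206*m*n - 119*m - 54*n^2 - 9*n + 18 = 7*m^3 - 65*m^2 - 159*m + n^2*(6*m - 66) + n*(23*m^2 - 274*m + 231) + 297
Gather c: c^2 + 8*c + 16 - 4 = c^2 + 8*c + 12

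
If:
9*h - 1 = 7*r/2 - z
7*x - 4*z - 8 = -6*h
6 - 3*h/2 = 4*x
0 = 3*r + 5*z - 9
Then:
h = 1388/2835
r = 80/63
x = 1244/945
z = 109/105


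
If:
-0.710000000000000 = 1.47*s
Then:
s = -0.48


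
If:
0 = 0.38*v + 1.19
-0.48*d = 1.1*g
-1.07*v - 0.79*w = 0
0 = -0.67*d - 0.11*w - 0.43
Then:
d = -1.34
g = 0.58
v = -3.13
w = 4.24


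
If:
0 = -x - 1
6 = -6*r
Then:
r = -1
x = -1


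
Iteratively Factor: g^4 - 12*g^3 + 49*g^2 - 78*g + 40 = (g - 4)*(g^3 - 8*g^2 + 17*g - 10) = (g - 4)*(g - 2)*(g^2 - 6*g + 5) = (g - 4)*(g - 2)*(g - 1)*(g - 5)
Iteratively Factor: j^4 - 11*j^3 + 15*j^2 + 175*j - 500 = (j - 5)*(j^3 - 6*j^2 - 15*j + 100) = (j - 5)*(j + 4)*(j^2 - 10*j + 25) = (j - 5)^2*(j + 4)*(j - 5)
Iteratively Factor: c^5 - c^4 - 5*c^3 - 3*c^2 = (c)*(c^4 - c^3 - 5*c^2 - 3*c) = c*(c - 3)*(c^3 + 2*c^2 + c) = c*(c - 3)*(c + 1)*(c^2 + c) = c*(c - 3)*(c + 1)^2*(c)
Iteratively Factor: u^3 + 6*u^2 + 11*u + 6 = (u + 2)*(u^2 + 4*u + 3) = (u + 2)*(u + 3)*(u + 1)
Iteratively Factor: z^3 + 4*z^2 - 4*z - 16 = (z + 4)*(z^2 - 4) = (z - 2)*(z + 4)*(z + 2)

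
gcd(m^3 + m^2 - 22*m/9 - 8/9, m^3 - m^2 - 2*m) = 1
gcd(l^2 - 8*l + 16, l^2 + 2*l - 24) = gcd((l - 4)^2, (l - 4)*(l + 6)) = l - 4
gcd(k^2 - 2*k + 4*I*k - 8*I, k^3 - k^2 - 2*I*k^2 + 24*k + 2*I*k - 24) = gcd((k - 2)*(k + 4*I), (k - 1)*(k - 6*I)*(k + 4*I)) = k + 4*I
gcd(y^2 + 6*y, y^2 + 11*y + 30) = y + 6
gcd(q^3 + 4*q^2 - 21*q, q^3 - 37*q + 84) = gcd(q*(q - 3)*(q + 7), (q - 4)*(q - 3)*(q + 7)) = q^2 + 4*q - 21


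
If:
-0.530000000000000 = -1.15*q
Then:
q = 0.46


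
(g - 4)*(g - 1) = g^2 - 5*g + 4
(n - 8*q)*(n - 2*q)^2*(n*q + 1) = n^4*q - 12*n^3*q^2 + n^3 + 36*n^2*q^3 - 12*n^2*q - 32*n*q^4 + 36*n*q^2 - 32*q^3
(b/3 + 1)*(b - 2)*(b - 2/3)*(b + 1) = b^4/3 + 4*b^3/9 - 19*b^2/9 - 8*b/9 + 4/3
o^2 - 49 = (o - 7)*(o + 7)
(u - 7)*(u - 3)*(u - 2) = u^3 - 12*u^2 + 41*u - 42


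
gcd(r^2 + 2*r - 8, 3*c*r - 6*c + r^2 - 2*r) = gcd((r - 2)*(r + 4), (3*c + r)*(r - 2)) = r - 2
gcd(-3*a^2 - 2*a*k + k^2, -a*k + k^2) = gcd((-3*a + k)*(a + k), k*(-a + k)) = 1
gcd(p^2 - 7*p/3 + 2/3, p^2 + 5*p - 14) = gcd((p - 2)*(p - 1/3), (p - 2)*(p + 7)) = p - 2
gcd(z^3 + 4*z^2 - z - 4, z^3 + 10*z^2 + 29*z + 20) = z^2 + 5*z + 4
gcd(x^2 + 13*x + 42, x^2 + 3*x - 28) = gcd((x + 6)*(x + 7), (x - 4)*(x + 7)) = x + 7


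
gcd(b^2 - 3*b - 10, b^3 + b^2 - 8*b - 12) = b + 2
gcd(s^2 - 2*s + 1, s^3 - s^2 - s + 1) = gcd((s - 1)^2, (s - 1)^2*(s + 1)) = s^2 - 2*s + 1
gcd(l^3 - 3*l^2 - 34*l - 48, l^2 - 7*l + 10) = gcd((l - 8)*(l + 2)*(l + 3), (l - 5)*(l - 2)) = 1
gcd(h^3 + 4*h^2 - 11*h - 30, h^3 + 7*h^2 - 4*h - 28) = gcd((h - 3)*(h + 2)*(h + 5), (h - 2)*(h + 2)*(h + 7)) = h + 2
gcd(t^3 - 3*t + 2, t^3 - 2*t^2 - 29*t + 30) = t - 1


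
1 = 1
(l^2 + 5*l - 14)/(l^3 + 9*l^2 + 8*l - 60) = (l + 7)/(l^2 + 11*l + 30)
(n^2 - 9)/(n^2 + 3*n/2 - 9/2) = 2*(n - 3)/(2*n - 3)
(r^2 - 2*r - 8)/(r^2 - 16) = (r + 2)/(r + 4)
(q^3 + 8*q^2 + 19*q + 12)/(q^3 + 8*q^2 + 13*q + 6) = (q^2 + 7*q + 12)/(q^2 + 7*q + 6)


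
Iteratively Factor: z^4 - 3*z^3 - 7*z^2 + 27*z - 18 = (z - 3)*(z^3 - 7*z + 6) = (z - 3)*(z - 2)*(z^2 + 2*z - 3) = (z - 3)*(z - 2)*(z + 3)*(z - 1)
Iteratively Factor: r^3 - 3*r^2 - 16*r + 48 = (r - 4)*(r^2 + r - 12) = (r - 4)*(r - 3)*(r + 4)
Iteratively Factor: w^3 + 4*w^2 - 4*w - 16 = (w + 4)*(w^2 - 4) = (w + 2)*(w + 4)*(w - 2)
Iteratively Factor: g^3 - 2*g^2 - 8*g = (g)*(g^2 - 2*g - 8) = g*(g + 2)*(g - 4)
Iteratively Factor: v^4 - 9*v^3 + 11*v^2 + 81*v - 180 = (v + 3)*(v^3 - 12*v^2 + 47*v - 60) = (v - 5)*(v + 3)*(v^2 - 7*v + 12) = (v - 5)*(v - 4)*(v + 3)*(v - 3)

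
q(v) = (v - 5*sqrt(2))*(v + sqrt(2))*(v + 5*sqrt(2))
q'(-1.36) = -48.30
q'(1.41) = -40.05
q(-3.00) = 65.02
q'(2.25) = -28.45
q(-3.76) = 84.13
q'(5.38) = 52.05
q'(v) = (v - 5*sqrt(2))*(v + sqrt(2)) + (v - 5*sqrt(2))*(v + 5*sqrt(2)) + (v + sqrt(2))*(v + 5*sqrt(2)) = 3*v^2 + 2*sqrt(2)*v - 50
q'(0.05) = -49.85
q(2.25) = -164.66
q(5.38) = -143.06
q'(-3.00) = -31.49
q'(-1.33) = -48.46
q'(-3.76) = -18.22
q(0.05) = -73.21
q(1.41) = -135.60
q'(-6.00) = 41.03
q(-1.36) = -2.61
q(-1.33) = -4.06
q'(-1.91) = -44.46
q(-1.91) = 22.98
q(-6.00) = 64.20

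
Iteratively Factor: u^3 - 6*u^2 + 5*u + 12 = (u + 1)*(u^2 - 7*u + 12) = (u - 3)*(u + 1)*(u - 4)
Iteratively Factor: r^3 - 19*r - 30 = (r + 3)*(r^2 - 3*r - 10) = (r + 2)*(r + 3)*(r - 5)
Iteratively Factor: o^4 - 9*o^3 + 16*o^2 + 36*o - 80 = (o + 2)*(o^3 - 11*o^2 + 38*o - 40) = (o - 5)*(o + 2)*(o^2 - 6*o + 8) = (o - 5)*(o - 4)*(o + 2)*(o - 2)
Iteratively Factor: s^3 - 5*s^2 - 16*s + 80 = (s + 4)*(s^2 - 9*s + 20) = (s - 5)*(s + 4)*(s - 4)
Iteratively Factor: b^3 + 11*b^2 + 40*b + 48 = (b + 4)*(b^2 + 7*b + 12) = (b + 3)*(b + 4)*(b + 4)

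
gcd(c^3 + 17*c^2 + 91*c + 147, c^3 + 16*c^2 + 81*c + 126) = c^2 + 10*c + 21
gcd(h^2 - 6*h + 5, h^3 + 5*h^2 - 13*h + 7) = h - 1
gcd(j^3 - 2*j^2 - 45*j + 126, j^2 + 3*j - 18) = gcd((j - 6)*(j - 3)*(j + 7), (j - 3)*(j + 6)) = j - 3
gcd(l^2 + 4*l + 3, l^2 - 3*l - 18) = l + 3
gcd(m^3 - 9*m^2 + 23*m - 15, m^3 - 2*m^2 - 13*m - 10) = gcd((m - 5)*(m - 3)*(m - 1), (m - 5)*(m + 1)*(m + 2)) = m - 5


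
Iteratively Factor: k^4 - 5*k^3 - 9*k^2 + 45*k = (k - 5)*(k^3 - 9*k) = (k - 5)*(k - 3)*(k^2 + 3*k) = (k - 5)*(k - 3)*(k + 3)*(k)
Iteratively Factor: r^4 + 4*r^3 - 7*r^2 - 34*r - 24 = (r - 3)*(r^3 + 7*r^2 + 14*r + 8) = (r - 3)*(r + 1)*(r^2 + 6*r + 8) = (r - 3)*(r + 1)*(r + 4)*(r + 2)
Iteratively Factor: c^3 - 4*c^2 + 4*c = (c)*(c^2 - 4*c + 4) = c*(c - 2)*(c - 2)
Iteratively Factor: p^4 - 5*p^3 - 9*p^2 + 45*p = (p - 3)*(p^3 - 2*p^2 - 15*p) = (p - 5)*(p - 3)*(p^2 + 3*p) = (p - 5)*(p - 3)*(p + 3)*(p)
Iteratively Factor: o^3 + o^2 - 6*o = (o)*(o^2 + o - 6) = o*(o - 2)*(o + 3)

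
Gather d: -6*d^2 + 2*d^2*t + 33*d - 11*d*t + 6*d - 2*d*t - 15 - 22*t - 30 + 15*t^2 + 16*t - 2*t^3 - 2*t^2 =d^2*(2*t - 6) + d*(39 - 13*t) - 2*t^3 + 13*t^2 - 6*t - 45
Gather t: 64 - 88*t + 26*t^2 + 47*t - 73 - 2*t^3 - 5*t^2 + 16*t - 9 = -2*t^3 + 21*t^2 - 25*t - 18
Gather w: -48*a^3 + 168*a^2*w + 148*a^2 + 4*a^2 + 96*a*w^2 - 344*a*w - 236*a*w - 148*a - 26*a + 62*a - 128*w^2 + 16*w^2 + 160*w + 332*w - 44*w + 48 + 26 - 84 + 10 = -48*a^3 + 152*a^2 - 112*a + w^2*(96*a - 112) + w*(168*a^2 - 580*a + 448)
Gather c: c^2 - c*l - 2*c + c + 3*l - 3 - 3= c^2 + c*(-l - 1) + 3*l - 6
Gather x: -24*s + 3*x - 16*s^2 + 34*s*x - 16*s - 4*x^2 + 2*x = -16*s^2 - 40*s - 4*x^2 + x*(34*s + 5)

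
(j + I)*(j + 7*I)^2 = j^3 + 15*I*j^2 - 63*j - 49*I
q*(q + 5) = q^2 + 5*q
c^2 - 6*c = c*(c - 6)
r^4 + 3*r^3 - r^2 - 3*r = r*(r - 1)*(r + 1)*(r + 3)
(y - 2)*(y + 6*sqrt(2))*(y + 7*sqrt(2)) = y^3 - 2*y^2 + 13*sqrt(2)*y^2 - 26*sqrt(2)*y + 84*y - 168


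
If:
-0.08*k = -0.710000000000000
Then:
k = 8.88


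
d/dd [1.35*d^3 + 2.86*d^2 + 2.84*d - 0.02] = 4.05*d^2 + 5.72*d + 2.84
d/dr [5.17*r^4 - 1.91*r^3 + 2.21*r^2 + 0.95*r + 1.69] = 20.68*r^3 - 5.73*r^2 + 4.42*r + 0.95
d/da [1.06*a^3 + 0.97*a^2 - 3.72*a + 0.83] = 3.18*a^2 + 1.94*a - 3.72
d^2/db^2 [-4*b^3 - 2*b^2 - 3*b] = -24*b - 4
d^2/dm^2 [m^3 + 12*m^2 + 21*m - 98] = 6*m + 24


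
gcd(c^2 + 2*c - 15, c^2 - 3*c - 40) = c + 5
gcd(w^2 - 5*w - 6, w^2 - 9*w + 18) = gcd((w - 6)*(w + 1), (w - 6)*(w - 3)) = w - 6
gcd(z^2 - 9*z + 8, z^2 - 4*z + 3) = z - 1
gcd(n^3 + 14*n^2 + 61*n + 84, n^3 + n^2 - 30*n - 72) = n^2 + 7*n + 12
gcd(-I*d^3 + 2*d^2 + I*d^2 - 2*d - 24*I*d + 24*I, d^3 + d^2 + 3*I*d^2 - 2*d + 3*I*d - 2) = 1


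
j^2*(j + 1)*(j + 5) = j^4 + 6*j^3 + 5*j^2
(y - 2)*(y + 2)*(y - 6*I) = y^3 - 6*I*y^2 - 4*y + 24*I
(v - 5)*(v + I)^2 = v^3 - 5*v^2 + 2*I*v^2 - v - 10*I*v + 5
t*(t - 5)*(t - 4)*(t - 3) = t^4 - 12*t^3 + 47*t^2 - 60*t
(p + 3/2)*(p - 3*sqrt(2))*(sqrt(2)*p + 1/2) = sqrt(2)*p^3 - 11*p^2/2 + 3*sqrt(2)*p^2/2 - 33*p/4 - 3*sqrt(2)*p/2 - 9*sqrt(2)/4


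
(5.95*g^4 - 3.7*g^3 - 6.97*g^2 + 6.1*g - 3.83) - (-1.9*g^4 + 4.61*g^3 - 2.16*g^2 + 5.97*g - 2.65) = 7.85*g^4 - 8.31*g^3 - 4.81*g^2 + 0.13*g - 1.18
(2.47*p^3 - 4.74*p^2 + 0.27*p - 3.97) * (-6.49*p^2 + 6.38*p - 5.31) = -16.0303*p^5 + 46.5212*p^4 - 45.1092*p^3 + 52.6573*p^2 - 26.7623*p + 21.0807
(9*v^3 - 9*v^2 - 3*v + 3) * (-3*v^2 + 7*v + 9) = -27*v^5 + 90*v^4 + 27*v^3 - 111*v^2 - 6*v + 27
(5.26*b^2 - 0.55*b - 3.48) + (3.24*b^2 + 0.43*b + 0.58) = 8.5*b^2 - 0.12*b - 2.9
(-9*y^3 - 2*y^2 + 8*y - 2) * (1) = -9*y^3 - 2*y^2 + 8*y - 2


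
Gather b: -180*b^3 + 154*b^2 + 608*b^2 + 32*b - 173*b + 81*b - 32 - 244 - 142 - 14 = -180*b^3 + 762*b^2 - 60*b - 432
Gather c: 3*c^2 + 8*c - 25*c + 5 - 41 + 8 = 3*c^2 - 17*c - 28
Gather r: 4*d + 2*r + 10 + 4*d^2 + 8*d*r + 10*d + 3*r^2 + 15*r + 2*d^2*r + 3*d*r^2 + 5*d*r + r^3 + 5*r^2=4*d^2 + 14*d + r^3 + r^2*(3*d + 8) + r*(2*d^2 + 13*d + 17) + 10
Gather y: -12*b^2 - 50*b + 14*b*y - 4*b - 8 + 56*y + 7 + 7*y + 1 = -12*b^2 - 54*b + y*(14*b + 63)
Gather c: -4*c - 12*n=-4*c - 12*n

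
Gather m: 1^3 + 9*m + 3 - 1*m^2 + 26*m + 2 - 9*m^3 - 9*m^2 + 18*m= -9*m^3 - 10*m^2 + 53*m + 6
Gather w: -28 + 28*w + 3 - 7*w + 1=21*w - 24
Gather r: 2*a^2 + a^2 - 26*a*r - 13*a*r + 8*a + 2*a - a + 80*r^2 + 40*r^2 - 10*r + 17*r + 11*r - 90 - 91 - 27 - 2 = 3*a^2 + 9*a + 120*r^2 + r*(18 - 39*a) - 210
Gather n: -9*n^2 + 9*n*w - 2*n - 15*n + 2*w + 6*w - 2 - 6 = -9*n^2 + n*(9*w - 17) + 8*w - 8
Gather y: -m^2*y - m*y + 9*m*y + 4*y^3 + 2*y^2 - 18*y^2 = 4*y^3 - 16*y^2 + y*(-m^2 + 8*m)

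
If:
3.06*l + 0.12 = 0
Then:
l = -0.04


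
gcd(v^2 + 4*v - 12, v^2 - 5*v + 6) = v - 2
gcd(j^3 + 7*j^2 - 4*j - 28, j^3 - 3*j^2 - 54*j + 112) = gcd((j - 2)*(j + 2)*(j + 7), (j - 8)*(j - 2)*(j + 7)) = j^2 + 5*j - 14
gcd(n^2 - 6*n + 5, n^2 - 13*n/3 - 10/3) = n - 5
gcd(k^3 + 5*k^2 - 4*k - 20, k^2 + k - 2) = k + 2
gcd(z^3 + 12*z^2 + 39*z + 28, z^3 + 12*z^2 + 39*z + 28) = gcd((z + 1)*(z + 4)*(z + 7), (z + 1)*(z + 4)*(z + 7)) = z^3 + 12*z^2 + 39*z + 28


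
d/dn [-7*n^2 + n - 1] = 1 - 14*n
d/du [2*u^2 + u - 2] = 4*u + 1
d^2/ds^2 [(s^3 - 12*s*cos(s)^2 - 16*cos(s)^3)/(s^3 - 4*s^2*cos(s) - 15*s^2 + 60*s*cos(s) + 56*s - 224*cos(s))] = 2*(-2*s^5*cos(s) + 4*s^4*sin(s) + 60*s^4*cos(s) - 4*s^4*cos(2*s) - 60*s^3*sin(s) + 8*s^3*sin(2*s) - 670*s^3*cos(s) + 120*s^3*cos(2*s) + 15*s^3 - 180*s^2*sin(2*s) + 3360*s^2*cos(s) - 1342*s^2*cos(2*s) - 162*s^2 + 3360*s*sin(s) + 1348*s*sin(2*s) - 6944*s*cos(s) + 6630*s*cos(2*s) - 90*s - 12544*sin(s) - 3360*sin(2*s) + 3360*cos(s) - 12206*cos(2*s) + 3474)/(s^6 - 45*s^5 + 843*s^4 - 8415*s^3 + 47208*s^2 - 141120*s + 175616)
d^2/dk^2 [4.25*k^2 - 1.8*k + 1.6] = 8.50000000000000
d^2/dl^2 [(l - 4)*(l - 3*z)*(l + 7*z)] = 6*l + 8*z - 8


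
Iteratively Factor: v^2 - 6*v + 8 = (v - 2)*(v - 4)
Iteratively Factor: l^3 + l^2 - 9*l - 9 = (l + 3)*(l^2 - 2*l - 3) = (l + 1)*(l + 3)*(l - 3)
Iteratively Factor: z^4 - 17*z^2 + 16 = (z + 4)*(z^3 - 4*z^2 - z + 4) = (z + 1)*(z + 4)*(z^2 - 5*z + 4) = (z - 4)*(z + 1)*(z + 4)*(z - 1)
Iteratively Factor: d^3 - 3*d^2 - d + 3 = (d + 1)*(d^2 - 4*d + 3) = (d - 1)*(d + 1)*(d - 3)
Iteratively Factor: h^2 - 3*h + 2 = (h - 2)*(h - 1)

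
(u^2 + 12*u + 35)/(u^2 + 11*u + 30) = (u + 7)/(u + 6)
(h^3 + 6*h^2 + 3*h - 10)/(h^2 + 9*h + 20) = (h^2 + h - 2)/(h + 4)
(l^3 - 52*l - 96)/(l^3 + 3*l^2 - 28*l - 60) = (l - 8)/(l - 5)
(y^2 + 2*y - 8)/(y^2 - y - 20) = (y - 2)/(y - 5)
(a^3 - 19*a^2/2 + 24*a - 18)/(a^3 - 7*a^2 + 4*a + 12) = (a - 3/2)/(a + 1)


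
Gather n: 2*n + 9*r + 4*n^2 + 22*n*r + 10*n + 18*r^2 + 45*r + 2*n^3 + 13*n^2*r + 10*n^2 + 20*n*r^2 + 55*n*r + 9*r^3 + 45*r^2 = 2*n^3 + n^2*(13*r + 14) + n*(20*r^2 + 77*r + 12) + 9*r^3 + 63*r^2 + 54*r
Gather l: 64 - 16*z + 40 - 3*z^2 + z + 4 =-3*z^2 - 15*z + 108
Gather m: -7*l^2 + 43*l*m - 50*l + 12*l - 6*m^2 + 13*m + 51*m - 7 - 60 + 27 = -7*l^2 - 38*l - 6*m^2 + m*(43*l + 64) - 40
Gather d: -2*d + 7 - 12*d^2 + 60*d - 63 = -12*d^2 + 58*d - 56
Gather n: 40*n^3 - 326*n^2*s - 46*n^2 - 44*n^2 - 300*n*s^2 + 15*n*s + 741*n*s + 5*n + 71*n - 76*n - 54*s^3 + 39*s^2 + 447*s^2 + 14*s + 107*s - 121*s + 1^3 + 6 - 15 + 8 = 40*n^3 + n^2*(-326*s - 90) + n*(-300*s^2 + 756*s) - 54*s^3 + 486*s^2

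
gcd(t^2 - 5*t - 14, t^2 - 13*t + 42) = t - 7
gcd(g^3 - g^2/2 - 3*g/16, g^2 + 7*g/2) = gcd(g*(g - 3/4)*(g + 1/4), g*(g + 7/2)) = g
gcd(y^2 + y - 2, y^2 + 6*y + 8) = y + 2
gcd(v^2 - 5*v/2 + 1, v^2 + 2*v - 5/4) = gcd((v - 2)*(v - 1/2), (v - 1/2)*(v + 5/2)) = v - 1/2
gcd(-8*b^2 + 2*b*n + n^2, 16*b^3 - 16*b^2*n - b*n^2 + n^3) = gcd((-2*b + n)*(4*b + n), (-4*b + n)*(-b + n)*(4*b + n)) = 4*b + n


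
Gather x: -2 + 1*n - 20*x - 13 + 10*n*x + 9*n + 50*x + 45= 10*n + x*(10*n + 30) + 30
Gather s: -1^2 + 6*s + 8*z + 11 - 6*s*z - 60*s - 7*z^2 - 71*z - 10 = s*(-6*z - 54) - 7*z^2 - 63*z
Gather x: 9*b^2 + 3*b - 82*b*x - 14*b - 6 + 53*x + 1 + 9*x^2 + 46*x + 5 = 9*b^2 - 11*b + 9*x^2 + x*(99 - 82*b)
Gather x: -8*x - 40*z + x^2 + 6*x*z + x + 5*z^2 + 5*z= x^2 + x*(6*z - 7) + 5*z^2 - 35*z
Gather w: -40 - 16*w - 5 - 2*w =-18*w - 45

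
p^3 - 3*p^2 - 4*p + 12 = (p - 3)*(p - 2)*(p + 2)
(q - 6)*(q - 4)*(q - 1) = q^3 - 11*q^2 + 34*q - 24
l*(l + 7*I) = l^2 + 7*I*l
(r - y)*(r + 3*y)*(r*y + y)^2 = r^4*y^2 + 2*r^3*y^3 + 2*r^3*y^2 - 3*r^2*y^4 + 4*r^2*y^3 + r^2*y^2 - 6*r*y^4 + 2*r*y^3 - 3*y^4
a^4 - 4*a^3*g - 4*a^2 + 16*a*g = a*(a - 2)*(a + 2)*(a - 4*g)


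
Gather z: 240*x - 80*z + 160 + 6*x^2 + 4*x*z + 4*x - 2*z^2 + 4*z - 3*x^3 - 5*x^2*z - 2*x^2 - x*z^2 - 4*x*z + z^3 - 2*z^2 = -3*x^3 + 4*x^2 + 244*x + z^3 + z^2*(-x - 4) + z*(-5*x^2 - 76) + 160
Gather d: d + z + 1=d + z + 1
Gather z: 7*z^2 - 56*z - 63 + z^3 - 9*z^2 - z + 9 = z^3 - 2*z^2 - 57*z - 54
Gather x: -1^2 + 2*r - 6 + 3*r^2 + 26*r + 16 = 3*r^2 + 28*r + 9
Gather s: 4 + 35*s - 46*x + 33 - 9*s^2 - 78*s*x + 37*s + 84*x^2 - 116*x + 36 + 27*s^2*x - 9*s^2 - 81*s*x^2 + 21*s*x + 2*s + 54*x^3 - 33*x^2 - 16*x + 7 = s^2*(27*x - 18) + s*(-81*x^2 - 57*x + 74) + 54*x^3 + 51*x^2 - 178*x + 80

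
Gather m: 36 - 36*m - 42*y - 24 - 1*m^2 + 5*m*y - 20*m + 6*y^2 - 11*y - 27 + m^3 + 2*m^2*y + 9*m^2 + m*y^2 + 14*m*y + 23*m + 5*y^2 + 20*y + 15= m^3 + m^2*(2*y + 8) + m*(y^2 + 19*y - 33) + 11*y^2 - 33*y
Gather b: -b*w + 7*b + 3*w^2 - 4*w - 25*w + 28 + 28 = b*(7 - w) + 3*w^2 - 29*w + 56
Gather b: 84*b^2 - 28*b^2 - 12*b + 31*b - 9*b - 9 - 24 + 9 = 56*b^2 + 10*b - 24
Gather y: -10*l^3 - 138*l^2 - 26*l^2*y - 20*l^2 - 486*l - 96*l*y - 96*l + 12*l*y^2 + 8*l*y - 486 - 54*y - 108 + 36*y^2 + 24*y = -10*l^3 - 158*l^2 - 582*l + y^2*(12*l + 36) + y*(-26*l^2 - 88*l - 30) - 594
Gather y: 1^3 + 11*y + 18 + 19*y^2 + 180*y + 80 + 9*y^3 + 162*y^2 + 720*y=9*y^3 + 181*y^2 + 911*y + 99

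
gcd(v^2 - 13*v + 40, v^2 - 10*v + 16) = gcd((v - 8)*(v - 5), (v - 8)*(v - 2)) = v - 8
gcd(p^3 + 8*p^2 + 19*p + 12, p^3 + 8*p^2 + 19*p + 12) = p^3 + 8*p^2 + 19*p + 12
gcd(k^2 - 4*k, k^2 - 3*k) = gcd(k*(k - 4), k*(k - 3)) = k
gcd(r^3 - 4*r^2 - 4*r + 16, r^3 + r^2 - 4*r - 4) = r^2 - 4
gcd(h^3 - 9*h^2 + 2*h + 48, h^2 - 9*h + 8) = h - 8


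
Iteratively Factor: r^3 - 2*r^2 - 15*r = (r + 3)*(r^2 - 5*r) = r*(r + 3)*(r - 5)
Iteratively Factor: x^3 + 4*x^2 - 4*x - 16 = (x + 4)*(x^2 - 4) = (x + 2)*(x + 4)*(x - 2)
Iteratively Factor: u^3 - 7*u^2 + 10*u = (u - 2)*(u^2 - 5*u) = (u - 5)*(u - 2)*(u)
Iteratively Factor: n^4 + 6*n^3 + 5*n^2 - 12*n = (n - 1)*(n^3 + 7*n^2 + 12*n) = n*(n - 1)*(n^2 + 7*n + 12) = n*(n - 1)*(n + 3)*(n + 4)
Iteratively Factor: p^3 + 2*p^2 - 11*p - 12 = (p + 1)*(p^2 + p - 12) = (p - 3)*(p + 1)*(p + 4)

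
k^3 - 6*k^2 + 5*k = k*(k - 5)*(k - 1)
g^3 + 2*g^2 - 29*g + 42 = (g - 3)*(g - 2)*(g + 7)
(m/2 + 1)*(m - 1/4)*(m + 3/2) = m^3/2 + 13*m^2/8 + 17*m/16 - 3/8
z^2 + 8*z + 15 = (z + 3)*(z + 5)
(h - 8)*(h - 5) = h^2 - 13*h + 40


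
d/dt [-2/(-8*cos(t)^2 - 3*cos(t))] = 2*(16*cos(t) + 3)*sin(t)/((8*cos(t) + 3)^2*cos(t)^2)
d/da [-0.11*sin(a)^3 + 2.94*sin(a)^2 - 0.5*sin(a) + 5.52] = (-0.33*sin(a)^2 + 5.88*sin(a) - 0.5)*cos(a)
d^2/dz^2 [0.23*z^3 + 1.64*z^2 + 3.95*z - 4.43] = 1.38*z + 3.28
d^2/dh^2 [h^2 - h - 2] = 2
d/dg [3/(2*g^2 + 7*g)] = 3*(-4*g - 7)/(g^2*(2*g + 7)^2)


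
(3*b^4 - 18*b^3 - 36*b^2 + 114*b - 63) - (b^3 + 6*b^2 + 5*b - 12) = 3*b^4 - 19*b^3 - 42*b^2 + 109*b - 51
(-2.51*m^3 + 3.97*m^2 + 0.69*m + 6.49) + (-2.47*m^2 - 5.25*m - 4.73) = -2.51*m^3 + 1.5*m^2 - 4.56*m + 1.76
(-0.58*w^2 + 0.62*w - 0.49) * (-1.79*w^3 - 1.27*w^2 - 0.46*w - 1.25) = 1.0382*w^5 - 0.3732*w^4 + 0.3565*w^3 + 1.0621*w^2 - 0.5496*w + 0.6125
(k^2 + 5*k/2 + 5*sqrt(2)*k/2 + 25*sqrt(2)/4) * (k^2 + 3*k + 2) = k^4 + 5*sqrt(2)*k^3/2 + 11*k^3/2 + 19*k^2/2 + 55*sqrt(2)*k^2/4 + 5*k + 95*sqrt(2)*k/4 + 25*sqrt(2)/2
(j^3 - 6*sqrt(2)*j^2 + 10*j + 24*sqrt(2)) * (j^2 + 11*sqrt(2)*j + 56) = j^5 + 5*sqrt(2)*j^4 - 66*j^3 - 202*sqrt(2)*j^2 + 1088*j + 1344*sqrt(2)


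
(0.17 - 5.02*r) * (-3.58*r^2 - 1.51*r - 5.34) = 17.9716*r^3 + 6.9716*r^2 + 26.5501*r - 0.9078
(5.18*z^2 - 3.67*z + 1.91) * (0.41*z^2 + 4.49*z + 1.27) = 2.1238*z^4 + 21.7535*z^3 - 9.1166*z^2 + 3.915*z + 2.4257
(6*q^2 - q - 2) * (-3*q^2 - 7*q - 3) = -18*q^4 - 39*q^3 - 5*q^2 + 17*q + 6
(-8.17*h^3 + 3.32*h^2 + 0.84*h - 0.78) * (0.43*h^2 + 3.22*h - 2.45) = -3.5131*h^5 - 24.8798*h^4 + 31.0681*h^3 - 5.7646*h^2 - 4.5696*h + 1.911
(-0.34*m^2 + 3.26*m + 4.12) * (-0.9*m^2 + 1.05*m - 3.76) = 0.306*m^4 - 3.291*m^3 + 0.9934*m^2 - 7.9316*m - 15.4912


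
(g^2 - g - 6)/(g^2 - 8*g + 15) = (g + 2)/(g - 5)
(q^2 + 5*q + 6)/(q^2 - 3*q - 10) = (q + 3)/(q - 5)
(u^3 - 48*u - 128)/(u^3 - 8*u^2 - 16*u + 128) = (u + 4)/(u - 4)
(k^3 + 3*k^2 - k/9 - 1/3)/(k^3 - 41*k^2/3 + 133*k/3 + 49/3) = (k^2 + 8*k/3 - 1)/(k^2 - 14*k + 49)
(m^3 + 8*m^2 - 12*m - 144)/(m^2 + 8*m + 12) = (m^2 + 2*m - 24)/(m + 2)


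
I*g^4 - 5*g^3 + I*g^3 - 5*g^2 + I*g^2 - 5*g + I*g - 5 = (g - I)*(g + I)*(g + 5*I)*(I*g + I)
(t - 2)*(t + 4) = t^2 + 2*t - 8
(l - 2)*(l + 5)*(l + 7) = l^3 + 10*l^2 + 11*l - 70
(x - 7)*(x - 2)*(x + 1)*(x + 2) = x^4 - 6*x^3 - 11*x^2 + 24*x + 28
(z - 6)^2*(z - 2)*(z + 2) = z^4 - 12*z^3 + 32*z^2 + 48*z - 144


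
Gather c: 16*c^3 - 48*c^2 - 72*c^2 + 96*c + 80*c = 16*c^3 - 120*c^2 + 176*c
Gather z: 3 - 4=-1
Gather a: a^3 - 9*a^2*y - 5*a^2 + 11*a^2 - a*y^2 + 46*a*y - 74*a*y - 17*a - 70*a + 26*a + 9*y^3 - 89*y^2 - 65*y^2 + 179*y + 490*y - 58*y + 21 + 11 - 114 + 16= a^3 + a^2*(6 - 9*y) + a*(-y^2 - 28*y - 61) + 9*y^3 - 154*y^2 + 611*y - 66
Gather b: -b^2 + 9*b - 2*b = -b^2 + 7*b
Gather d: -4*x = -4*x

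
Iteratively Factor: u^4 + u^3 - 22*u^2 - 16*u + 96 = (u - 4)*(u^3 + 5*u^2 - 2*u - 24) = (u - 4)*(u + 3)*(u^2 + 2*u - 8) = (u - 4)*(u + 3)*(u + 4)*(u - 2)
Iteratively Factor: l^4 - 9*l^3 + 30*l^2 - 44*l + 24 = (l - 2)*(l^3 - 7*l^2 + 16*l - 12) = (l - 2)^2*(l^2 - 5*l + 6) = (l - 2)^3*(l - 3)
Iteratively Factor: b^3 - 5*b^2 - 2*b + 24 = (b - 3)*(b^2 - 2*b - 8) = (b - 4)*(b - 3)*(b + 2)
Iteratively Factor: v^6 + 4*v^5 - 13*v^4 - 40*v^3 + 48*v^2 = (v)*(v^5 + 4*v^4 - 13*v^3 - 40*v^2 + 48*v) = v^2*(v^4 + 4*v^3 - 13*v^2 - 40*v + 48) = v^2*(v + 4)*(v^3 - 13*v + 12) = v^2*(v + 4)^2*(v^2 - 4*v + 3) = v^2*(v - 3)*(v + 4)^2*(v - 1)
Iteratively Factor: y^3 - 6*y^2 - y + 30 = (y - 3)*(y^2 - 3*y - 10) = (y - 5)*(y - 3)*(y + 2)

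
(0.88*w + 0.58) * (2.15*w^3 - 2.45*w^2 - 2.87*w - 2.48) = 1.892*w^4 - 0.909*w^3 - 3.9466*w^2 - 3.847*w - 1.4384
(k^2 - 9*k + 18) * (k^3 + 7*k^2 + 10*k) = k^5 - 2*k^4 - 35*k^3 + 36*k^2 + 180*k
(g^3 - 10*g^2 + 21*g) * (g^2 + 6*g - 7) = g^5 - 4*g^4 - 46*g^3 + 196*g^2 - 147*g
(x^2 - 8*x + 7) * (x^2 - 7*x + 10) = x^4 - 15*x^3 + 73*x^2 - 129*x + 70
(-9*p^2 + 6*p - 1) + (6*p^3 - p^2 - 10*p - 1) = 6*p^3 - 10*p^2 - 4*p - 2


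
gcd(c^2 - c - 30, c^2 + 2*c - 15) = c + 5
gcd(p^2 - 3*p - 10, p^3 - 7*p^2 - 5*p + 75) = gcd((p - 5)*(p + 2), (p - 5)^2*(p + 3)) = p - 5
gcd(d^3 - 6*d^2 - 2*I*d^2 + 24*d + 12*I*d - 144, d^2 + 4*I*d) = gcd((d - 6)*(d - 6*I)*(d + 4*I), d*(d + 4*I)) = d + 4*I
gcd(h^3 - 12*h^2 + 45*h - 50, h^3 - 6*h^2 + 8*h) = h - 2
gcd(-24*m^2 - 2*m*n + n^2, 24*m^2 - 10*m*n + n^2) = 6*m - n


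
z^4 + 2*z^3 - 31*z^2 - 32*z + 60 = (z - 5)*(z - 1)*(z + 2)*(z + 6)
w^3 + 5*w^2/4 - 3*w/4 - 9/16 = (w - 3/4)*(w + 1/2)*(w + 3/2)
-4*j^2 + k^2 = (-2*j + k)*(2*j + k)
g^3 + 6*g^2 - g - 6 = (g - 1)*(g + 1)*(g + 6)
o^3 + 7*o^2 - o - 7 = (o - 1)*(o + 1)*(o + 7)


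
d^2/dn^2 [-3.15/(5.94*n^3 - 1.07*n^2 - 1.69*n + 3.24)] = ((112.266*n - 6.741)*(5.94*n^3 - 1.07*n^2 - 1.69*n + 3.24) - 3.15*(-35.64*n^2 + 4.28*n + 3.38)*(-17.82*n^2 + 2.14*n + 1.69))/(5.94*n^3 - 1.07*n^2 - 1.69*n + 3.24)^3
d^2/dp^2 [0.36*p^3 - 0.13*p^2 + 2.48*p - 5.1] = 2.16*p - 0.26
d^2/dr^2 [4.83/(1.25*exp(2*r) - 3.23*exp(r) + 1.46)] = ((15.6009 - 24.15*exp(r))*(1.25*exp(2*r) - 3.23*exp(r) + 1.46) + 4.83*(2.5*exp(r) - 3.23)*(5.0*exp(r) - 6.46)*exp(r))*exp(r)/(1.25*exp(2*r) - 3.23*exp(r) + 1.46)^3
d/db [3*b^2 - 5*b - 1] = 6*b - 5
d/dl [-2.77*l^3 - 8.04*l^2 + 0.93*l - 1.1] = -8.31*l^2 - 16.08*l + 0.93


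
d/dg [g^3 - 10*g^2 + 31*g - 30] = 3*g^2 - 20*g + 31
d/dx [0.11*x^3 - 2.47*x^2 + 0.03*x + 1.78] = 0.33*x^2 - 4.94*x + 0.03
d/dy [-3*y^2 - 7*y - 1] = -6*y - 7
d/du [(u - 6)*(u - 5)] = 2*u - 11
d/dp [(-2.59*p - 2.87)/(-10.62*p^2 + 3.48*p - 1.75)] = (-27.5058*p^2 - 60.9588*p + 14.5201)/(112.7844*p^4 - 73.9152*p^3 + 49.2804*p^2 - 12.18*p + 3.0625)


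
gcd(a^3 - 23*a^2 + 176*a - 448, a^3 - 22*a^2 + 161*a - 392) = a^2 - 15*a + 56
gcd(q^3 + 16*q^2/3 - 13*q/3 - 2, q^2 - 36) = q + 6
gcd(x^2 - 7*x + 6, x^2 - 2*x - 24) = x - 6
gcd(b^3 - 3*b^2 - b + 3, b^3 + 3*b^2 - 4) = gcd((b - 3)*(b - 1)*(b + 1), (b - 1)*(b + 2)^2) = b - 1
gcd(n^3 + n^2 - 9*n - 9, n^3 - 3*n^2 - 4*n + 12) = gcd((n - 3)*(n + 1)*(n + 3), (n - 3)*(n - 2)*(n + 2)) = n - 3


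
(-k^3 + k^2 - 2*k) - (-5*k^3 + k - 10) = 4*k^3 + k^2 - 3*k + 10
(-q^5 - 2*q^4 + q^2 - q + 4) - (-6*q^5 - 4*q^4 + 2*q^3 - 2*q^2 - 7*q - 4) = 5*q^5 + 2*q^4 - 2*q^3 + 3*q^2 + 6*q + 8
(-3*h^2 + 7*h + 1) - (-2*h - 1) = -3*h^2 + 9*h + 2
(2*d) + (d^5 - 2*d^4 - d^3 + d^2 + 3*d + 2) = d^5 - 2*d^4 - d^3 + d^2 + 5*d + 2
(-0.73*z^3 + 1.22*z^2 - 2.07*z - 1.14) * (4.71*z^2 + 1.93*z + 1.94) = -3.4383*z^5 + 4.3373*z^4 - 8.8113*z^3 - 6.9977*z^2 - 6.216*z - 2.2116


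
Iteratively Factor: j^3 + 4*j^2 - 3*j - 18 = (j + 3)*(j^2 + j - 6) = (j - 2)*(j + 3)*(j + 3)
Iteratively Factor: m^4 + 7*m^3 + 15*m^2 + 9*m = (m)*(m^3 + 7*m^2 + 15*m + 9) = m*(m + 1)*(m^2 + 6*m + 9) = m*(m + 1)*(m + 3)*(m + 3)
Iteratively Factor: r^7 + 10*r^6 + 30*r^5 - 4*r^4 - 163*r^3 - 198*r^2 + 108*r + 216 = (r + 3)*(r^6 + 7*r^5 + 9*r^4 - 31*r^3 - 70*r^2 + 12*r + 72) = (r - 2)*(r + 3)*(r^5 + 9*r^4 + 27*r^3 + 23*r^2 - 24*r - 36) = (r - 2)*(r + 2)*(r + 3)*(r^4 + 7*r^3 + 13*r^2 - 3*r - 18) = (r - 2)*(r + 2)*(r + 3)^2*(r^3 + 4*r^2 + r - 6) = (r - 2)*(r + 2)^2*(r + 3)^2*(r^2 + 2*r - 3) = (r - 2)*(r - 1)*(r + 2)^2*(r + 3)^2*(r + 3)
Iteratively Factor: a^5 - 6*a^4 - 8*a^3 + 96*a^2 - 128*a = (a + 4)*(a^4 - 10*a^3 + 32*a^2 - 32*a) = (a - 4)*(a + 4)*(a^3 - 6*a^2 + 8*a) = a*(a - 4)*(a + 4)*(a^2 - 6*a + 8) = a*(a - 4)*(a - 2)*(a + 4)*(a - 4)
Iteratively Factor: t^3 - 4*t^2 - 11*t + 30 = (t - 2)*(t^2 - 2*t - 15) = (t - 2)*(t + 3)*(t - 5)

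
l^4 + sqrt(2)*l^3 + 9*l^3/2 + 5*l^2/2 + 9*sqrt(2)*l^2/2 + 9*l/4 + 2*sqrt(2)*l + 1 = (l + 1/2)*(l + 4)*(l + sqrt(2)/2)^2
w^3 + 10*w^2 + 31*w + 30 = (w + 2)*(w + 3)*(w + 5)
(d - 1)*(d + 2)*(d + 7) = d^3 + 8*d^2 + 5*d - 14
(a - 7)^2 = a^2 - 14*a + 49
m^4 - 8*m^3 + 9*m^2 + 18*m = m*(m - 6)*(m - 3)*(m + 1)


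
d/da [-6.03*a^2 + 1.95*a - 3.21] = 1.95 - 12.06*a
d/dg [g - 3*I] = 1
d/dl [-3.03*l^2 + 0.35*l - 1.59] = 0.35 - 6.06*l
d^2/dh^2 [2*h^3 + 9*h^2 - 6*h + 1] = 12*h + 18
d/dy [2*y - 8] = 2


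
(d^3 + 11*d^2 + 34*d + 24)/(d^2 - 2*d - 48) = (d^2 + 5*d + 4)/(d - 8)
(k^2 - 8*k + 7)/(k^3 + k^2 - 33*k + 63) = (k^2 - 8*k + 7)/(k^3 + k^2 - 33*k + 63)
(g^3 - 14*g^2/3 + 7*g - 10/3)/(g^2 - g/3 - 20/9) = 3*(g^2 - 3*g + 2)/(3*g + 4)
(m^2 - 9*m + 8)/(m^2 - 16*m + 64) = (m - 1)/(m - 8)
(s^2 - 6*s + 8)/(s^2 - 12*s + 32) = (s - 2)/(s - 8)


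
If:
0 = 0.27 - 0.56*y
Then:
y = 0.48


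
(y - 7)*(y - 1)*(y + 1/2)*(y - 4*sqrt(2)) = y^4 - 15*y^3/2 - 4*sqrt(2)*y^3 + 3*y^2 + 30*sqrt(2)*y^2 - 12*sqrt(2)*y + 7*y/2 - 14*sqrt(2)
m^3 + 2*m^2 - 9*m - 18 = (m - 3)*(m + 2)*(m + 3)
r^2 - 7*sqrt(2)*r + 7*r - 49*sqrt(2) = (r + 7)*(r - 7*sqrt(2))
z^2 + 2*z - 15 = (z - 3)*(z + 5)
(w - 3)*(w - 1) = w^2 - 4*w + 3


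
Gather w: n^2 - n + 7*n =n^2 + 6*n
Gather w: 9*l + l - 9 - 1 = 10*l - 10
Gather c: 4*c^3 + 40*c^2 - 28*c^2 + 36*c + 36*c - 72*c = 4*c^3 + 12*c^2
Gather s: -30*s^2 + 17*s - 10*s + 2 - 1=-30*s^2 + 7*s + 1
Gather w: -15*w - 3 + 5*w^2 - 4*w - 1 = 5*w^2 - 19*w - 4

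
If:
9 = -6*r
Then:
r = -3/2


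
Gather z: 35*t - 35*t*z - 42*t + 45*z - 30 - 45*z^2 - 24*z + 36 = -7*t - 45*z^2 + z*(21 - 35*t) + 6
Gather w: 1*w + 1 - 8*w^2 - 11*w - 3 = -8*w^2 - 10*w - 2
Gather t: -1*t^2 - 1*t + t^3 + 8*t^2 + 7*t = t^3 + 7*t^2 + 6*t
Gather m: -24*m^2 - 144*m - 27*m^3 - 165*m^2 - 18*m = -27*m^3 - 189*m^2 - 162*m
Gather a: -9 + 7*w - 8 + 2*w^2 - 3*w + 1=2*w^2 + 4*w - 16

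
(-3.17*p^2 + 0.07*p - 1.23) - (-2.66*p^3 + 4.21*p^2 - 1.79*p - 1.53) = 2.66*p^3 - 7.38*p^2 + 1.86*p + 0.3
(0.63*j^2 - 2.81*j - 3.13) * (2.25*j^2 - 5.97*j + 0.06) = 1.4175*j^4 - 10.0836*j^3 + 9.771*j^2 + 18.5175*j - 0.1878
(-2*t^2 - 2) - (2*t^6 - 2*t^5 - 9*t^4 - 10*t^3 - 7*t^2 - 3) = -2*t^6 + 2*t^5 + 9*t^4 + 10*t^3 + 5*t^2 + 1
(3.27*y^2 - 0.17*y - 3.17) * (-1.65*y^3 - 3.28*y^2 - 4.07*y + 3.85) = -5.3955*y^5 - 10.4451*y^4 - 7.5208*y^3 + 23.679*y^2 + 12.2474*y - 12.2045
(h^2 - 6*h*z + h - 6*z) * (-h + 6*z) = -h^3 + 12*h^2*z - h^2 - 36*h*z^2 + 12*h*z - 36*z^2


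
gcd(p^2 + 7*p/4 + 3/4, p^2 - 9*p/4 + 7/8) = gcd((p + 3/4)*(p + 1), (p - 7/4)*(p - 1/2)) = 1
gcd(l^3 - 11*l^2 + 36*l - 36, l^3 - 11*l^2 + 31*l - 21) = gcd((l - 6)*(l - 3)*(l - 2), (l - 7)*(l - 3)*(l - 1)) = l - 3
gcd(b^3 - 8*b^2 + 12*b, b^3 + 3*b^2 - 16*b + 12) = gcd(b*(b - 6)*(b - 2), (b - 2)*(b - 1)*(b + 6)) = b - 2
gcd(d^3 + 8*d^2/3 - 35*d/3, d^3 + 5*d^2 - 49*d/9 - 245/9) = d^2 + 8*d/3 - 35/3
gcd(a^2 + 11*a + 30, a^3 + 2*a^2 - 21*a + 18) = a + 6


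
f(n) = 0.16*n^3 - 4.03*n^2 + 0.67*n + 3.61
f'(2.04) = -13.77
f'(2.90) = -18.67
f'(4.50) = -25.88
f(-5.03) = -122.08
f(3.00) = -26.33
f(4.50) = -60.40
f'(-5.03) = 53.36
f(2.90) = -24.44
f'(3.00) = -19.19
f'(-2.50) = 23.82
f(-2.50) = -25.75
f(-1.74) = -10.60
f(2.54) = -18.07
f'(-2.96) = 28.73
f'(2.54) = -16.71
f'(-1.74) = 16.15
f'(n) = 0.48*n^2 - 8.06*n + 0.67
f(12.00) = -292.19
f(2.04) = -10.44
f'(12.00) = -26.93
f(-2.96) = -37.83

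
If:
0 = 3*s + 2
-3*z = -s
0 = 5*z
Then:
No Solution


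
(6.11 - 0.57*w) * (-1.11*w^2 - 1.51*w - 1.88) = 0.6327*w^3 - 5.9214*w^2 - 8.1545*w - 11.4868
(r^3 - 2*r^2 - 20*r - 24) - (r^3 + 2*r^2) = -4*r^2 - 20*r - 24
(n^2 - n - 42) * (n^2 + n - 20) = n^4 - 63*n^2 - 22*n + 840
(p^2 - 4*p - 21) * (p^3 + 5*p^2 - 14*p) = p^5 + p^4 - 55*p^3 - 49*p^2 + 294*p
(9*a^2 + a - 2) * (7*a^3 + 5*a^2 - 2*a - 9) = 63*a^5 + 52*a^4 - 27*a^3 - 93*a^2 - 5*a + 18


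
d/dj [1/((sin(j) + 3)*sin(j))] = -(2*sin(j) + 3)*cos(j)/((sin(j) + 3)^2*sin(j)^2)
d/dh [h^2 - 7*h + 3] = 2*h - 7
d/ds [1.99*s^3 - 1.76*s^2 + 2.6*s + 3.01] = 5.97*s^2 - 3.52*s + 2.6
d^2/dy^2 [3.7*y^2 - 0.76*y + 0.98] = 7.40000000000000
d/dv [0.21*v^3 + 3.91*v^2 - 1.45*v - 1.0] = 0.63*v^2 + 7.82*v - 1.45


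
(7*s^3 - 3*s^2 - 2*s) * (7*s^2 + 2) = 49*s^5 - 21*s^4 - 6*s^2 - 4*s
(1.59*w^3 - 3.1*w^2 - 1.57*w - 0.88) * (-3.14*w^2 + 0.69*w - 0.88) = -4.9926*w^5 + 10.8311*w^4 + 1.3916*w^3 + 4.4079*w^2 + 0.7744*w + 0.7744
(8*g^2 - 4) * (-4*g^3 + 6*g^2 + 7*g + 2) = -32*g^5 + 48*g^4 + 72*g^3 - 8*g^2 - 28*g - 8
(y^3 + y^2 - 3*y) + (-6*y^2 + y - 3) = y^3 - 5*y^2 - 2*y - 3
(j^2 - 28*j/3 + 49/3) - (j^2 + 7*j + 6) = 31/3 - 49*j/3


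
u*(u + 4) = u^2 + 4*u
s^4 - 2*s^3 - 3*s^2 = s^2*(s - 3)*(s + 1)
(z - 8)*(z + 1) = z^2 - 7*z - 8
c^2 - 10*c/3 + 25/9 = (c - 5/3)^2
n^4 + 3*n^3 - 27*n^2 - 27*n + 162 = (n - 3)^2*(n + 3)*(n + 6)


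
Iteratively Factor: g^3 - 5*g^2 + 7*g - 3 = (g - 1)*(g^2 - 4*g + 3) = (g - 1)^2*(g - 3)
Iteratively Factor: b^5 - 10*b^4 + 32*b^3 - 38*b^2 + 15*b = (b - 1)*(b^4 - 9*b^3 + 23*b^2 - 15*b) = b*(b - 1)*(b^3 - 9*b^2 + 23*b - 15) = b*(b - 1)^2*(b^2 - 8*b + 15) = b*(b - 3)*(b - 1)^2*(b - 5)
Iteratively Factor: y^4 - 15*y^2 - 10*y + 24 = (y - 4)*(y^3 + 4*y^2 + y - 6) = (y - 4)*(y + 3)*(y^2 + y - 2) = (y - 4)*(y - 1)*(y + 3)*(y + 2)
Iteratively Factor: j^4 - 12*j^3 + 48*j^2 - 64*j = (j - 4)*(j^3 - 8*j^2 + 16*j) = (j - 4)^2*(j^2 - 4*j) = j*(j - 4)^2*(j - 4)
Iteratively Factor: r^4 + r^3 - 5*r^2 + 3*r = (r + 3)*(r^3 - 2*r^2 + r) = r*(r + 3)*(r^2 - 2*r + 1) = r*(r - 1)*(r + 3)*(r - 1)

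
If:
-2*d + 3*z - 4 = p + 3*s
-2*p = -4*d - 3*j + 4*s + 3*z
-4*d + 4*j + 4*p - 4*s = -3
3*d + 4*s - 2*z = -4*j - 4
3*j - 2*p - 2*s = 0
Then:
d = 118/165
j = -67/165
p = -157/1320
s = -647/1320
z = 169/132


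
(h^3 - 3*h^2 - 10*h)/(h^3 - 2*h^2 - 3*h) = (-h^2 + 3*h + 10)/(-h^2 + 2*h + 3)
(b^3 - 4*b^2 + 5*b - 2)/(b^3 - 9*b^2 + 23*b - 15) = (b^2 - 3*b + 2)/(b^2 - 8*b + 15)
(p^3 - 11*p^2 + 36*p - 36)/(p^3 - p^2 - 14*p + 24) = (p - 6)/(p + 4)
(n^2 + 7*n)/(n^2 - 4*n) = (n + 7)/(n - 4)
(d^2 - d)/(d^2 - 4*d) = (d - 1)/(d - 4)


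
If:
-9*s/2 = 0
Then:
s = 0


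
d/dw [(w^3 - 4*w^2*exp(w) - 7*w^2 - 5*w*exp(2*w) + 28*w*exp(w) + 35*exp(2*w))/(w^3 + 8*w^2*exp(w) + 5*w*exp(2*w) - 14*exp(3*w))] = ((w^3 + 8*w^2*exp(w) + 5*w*exp(2*w) - 14*exp(3*w))*(-4*w^2*exp(w) + 3*w^2 - 10*w*exp(2*w) + 20*w*exp(w) - 14*w + 65*exp(2*w) + 28*exp(w)) - (w^3 - 4*w^2*exp(w) - 7*w^2 - 5*w*exp(2*w) + 28*w*exp(w) + 35*exp(2*w))*(8*w^2*exp(w) + 3*w^2 + 10*w*exp(2*w) + 16*w*exp(w) - 42*exp(3*w) + 5*exp(2*w)))/(w^3 + 8*w^2*exp(w) + 5*w*exp(2*w) - 14*exp(3*w))^2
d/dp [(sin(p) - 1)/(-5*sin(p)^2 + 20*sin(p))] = (cos(p) - 2/tan(p) + 4*cos(p)/sin(p)^2)/(5*(sin(p) - 4)^2)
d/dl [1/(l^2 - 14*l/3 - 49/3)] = 6*(7 - 3*l)/(-3*l^2 + 14*l + 49)^2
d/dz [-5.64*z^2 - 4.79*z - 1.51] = -11.28*z - 4.79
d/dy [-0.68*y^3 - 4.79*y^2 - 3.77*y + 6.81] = -2.04*y^2 - 9.58*y - 3.77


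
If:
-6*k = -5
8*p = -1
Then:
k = 5/6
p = -1/8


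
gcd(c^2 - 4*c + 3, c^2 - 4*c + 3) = c^2 - 4*c + 3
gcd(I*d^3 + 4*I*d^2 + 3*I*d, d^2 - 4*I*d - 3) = 1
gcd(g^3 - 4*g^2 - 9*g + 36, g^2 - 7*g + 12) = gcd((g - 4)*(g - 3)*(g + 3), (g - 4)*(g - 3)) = g^2 - 7*g + 12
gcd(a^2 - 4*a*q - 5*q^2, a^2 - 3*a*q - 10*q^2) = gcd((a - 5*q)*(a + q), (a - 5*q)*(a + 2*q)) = -a + 5*q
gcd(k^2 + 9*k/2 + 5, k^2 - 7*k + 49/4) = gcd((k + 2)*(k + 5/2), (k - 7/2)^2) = 1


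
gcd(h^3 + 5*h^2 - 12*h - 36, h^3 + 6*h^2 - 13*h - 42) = h^2 - h - 6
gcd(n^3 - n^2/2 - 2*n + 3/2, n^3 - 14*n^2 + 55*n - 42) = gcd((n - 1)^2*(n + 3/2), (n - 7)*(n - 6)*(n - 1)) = n - 1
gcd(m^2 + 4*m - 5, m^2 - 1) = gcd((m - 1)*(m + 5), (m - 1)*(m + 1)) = m - 1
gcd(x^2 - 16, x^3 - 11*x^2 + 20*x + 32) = x - 4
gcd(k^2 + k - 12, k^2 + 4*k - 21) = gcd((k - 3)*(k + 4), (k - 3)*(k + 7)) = k - 3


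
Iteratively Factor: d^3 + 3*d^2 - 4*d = (d + 4)*(d^2 - d) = (d - 1)*(d + 4)*(d)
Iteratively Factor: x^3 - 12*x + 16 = (x - 2)*(x^2 + 2*x - 8) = (x - 2)^2*(x + 4)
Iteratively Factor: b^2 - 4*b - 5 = (b - 5)*(b + 1)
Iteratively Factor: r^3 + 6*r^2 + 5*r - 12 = (r + 3)*(r^2 + 3*r - 4) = (r + 3)*(r + 4)*(r - 1)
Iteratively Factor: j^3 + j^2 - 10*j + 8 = (j - 1)*(j^2 + 2*j - 8) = (j - 2)*(j - 1)*(j + 4)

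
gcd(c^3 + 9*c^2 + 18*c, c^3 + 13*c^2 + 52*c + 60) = c + 6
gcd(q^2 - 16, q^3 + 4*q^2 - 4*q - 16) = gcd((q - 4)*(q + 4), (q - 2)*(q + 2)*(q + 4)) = q + 4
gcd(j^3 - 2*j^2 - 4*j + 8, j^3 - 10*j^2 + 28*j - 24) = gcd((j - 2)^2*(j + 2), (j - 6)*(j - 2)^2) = j^2 - 4*j + 4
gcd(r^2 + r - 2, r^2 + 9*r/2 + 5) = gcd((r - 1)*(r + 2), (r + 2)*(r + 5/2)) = r + 2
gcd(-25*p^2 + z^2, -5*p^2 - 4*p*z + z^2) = -5*p + z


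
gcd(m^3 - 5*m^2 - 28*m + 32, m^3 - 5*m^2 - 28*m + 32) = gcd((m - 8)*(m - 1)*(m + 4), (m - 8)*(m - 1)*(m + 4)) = m^3 - 5*m^2 - 28*m + 32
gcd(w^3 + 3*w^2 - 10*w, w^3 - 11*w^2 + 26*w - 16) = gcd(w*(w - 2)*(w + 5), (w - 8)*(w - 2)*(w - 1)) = w - 2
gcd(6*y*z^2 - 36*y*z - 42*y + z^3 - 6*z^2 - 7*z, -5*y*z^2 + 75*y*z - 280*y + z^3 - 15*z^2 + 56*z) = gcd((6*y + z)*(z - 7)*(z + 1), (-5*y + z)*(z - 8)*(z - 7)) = z - 7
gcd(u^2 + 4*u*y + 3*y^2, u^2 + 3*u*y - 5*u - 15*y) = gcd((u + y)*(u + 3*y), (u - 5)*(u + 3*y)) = u + 3*y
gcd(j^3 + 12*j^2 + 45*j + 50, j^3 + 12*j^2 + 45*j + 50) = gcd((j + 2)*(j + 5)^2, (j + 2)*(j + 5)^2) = j^3 + 12*j^2 + 45*j + 50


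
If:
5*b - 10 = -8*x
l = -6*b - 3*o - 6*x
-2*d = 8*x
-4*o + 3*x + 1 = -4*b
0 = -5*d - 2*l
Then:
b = 754/77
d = 1500/77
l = -3750/77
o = 492/77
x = -375/77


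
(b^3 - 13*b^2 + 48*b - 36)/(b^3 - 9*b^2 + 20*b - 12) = (b - 6)/(b - 2)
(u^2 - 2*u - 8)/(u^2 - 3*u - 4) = (u + 2)/(u + 1)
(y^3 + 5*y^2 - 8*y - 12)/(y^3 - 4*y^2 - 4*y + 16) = (y^2 + 7*y + 6)/(y^2 - 2*y - 8)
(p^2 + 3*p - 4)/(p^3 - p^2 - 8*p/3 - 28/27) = 27*(-p^2 - 3*p + 4)/(-27*p^3 + 27*p^2 + 72*p + 28)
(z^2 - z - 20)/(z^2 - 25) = (z + 4)/(z + 5)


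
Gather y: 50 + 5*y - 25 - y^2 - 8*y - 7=-y^2 - 3*y + 18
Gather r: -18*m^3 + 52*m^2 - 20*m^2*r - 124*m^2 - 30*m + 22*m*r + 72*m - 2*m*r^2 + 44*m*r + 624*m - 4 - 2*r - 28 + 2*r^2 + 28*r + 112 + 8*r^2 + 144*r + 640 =-18*m^3 - 72*m^2 + 666*m + r^2*(10 - 2*m) + r*(-20*m^2 + 66*m + 170) + 720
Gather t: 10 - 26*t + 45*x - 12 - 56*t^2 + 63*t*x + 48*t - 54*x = -56*t^2 + t*(63*x + 22) - 9*x - 2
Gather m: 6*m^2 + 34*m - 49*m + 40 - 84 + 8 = 6*m^2 - 15*m - 36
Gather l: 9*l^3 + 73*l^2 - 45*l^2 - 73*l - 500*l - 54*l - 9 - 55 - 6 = 9*l^3 + 28*l^2 - 627*l - 70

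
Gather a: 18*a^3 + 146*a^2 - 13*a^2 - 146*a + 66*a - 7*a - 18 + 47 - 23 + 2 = 18*a^3 + 133*a^2 - 87*a + 8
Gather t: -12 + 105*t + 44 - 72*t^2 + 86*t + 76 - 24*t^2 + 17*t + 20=-96*t^2 + 208*t + 128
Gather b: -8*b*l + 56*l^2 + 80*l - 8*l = -8*b*l + 56*l^2 + 72*l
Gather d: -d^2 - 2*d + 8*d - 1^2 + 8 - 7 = -d^2 + 6*d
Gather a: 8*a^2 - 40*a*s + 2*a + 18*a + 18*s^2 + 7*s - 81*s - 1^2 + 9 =8*a^2 + a*(20 - 40*s) + 18*s^2 - 74*s + 8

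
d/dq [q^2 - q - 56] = 2*q - 1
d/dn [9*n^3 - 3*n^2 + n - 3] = 27*n^2 - 6*n + 1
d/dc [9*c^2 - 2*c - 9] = 18*c - 2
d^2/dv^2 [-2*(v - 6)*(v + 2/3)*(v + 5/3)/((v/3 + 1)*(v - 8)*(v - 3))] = 4*(-39*v^6 + 105*v^5 + 2355*v^4 - 20293*v^3 + 34308*v^2 + 60480*v + 285660)/(3*(v^9 - 24*v^8 + 165*v^7 + 136*v^6 - 4941*v^5 + 7992*v^4 + 45927*v^3 - 106920*v^2 - 139968*v + 373248))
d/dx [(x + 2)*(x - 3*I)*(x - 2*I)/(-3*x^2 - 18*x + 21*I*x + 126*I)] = (-x^4 + x^3*(-12 + 14*I) + x^2*(17 + 160*I) + x*(396 + 168*I) + 348 - 168*I)/(3*x^4 + x^3*(36 - 42*I) + x^2*(-39 - 504*I) + x*(-1764 - 1512*I) - 5292)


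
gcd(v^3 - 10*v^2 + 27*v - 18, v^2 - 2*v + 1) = v - 1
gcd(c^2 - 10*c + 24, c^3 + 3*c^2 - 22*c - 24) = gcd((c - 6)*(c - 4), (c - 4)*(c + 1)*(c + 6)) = c - 4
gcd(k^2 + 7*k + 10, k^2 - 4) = k + 2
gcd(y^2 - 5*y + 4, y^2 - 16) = y - 4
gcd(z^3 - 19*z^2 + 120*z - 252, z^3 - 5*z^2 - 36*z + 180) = z - 6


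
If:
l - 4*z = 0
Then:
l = 4*z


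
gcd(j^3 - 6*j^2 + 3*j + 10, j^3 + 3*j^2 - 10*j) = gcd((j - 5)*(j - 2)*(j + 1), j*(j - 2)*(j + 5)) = j - 2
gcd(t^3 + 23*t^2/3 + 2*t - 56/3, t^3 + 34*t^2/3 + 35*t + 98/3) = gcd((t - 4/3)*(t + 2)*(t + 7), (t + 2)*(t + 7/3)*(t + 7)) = t^2 + 9*t + 14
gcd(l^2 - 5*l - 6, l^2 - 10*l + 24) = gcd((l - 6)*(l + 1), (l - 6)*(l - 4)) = l - 6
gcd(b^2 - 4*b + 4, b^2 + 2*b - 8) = b - 2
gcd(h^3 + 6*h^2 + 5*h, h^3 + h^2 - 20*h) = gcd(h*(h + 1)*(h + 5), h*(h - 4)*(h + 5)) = h^2 + 5*h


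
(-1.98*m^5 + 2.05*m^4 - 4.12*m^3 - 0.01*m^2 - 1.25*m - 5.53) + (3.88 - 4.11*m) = -1.98*m^5 + 2.05*m^4 - 4.12*m^3 - 0.01*m^2 - 5.36*m - 1.65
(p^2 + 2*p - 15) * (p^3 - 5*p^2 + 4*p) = p^5 - 3*p^4 - 21*p^3 + 83*p^2 - 60*p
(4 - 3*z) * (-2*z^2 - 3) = 6*z^3 - 8*z^2 + 9*z - 12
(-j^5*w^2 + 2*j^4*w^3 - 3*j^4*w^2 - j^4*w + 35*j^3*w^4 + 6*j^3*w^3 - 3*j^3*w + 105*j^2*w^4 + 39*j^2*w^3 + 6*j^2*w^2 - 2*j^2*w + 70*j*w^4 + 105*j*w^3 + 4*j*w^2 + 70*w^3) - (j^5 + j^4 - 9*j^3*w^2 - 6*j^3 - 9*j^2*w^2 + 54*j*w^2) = -j^5*w^2 - j^5 + 2*j^4*w^3 - 3*j^4*w^2 - j^4*w - j^4 + 35*j^3*w^4 + 6*j^3*w^3 + 9*j^3*w^2 - 3*j^3*w + 6*j^3 + 105*j^2*w^4 + 39*j^2*w^3 + 15*j^2*w^2 - 2*j^2*w + 70*j*w^4 + 105*j*w^3 - 50*j*w^2 + 70*w^3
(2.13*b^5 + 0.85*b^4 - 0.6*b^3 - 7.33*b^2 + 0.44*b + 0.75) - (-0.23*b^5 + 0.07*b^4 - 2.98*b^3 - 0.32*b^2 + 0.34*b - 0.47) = 2.36*b^5 + 0.78*b^4 + 2.38*b^3 - 7.01*b^2 + 0.1*b + 1.22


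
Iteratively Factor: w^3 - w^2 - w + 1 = (w + 1)*(w^2 - 2*w + 1) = (w - 1)*(w + 1)*(w - 1)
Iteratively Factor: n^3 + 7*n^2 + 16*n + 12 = (n + 2)*(n^2 + 5*n + 6) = (n + 2)^2*(n + 3)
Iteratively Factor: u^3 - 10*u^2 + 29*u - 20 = (u - 1)*(u^2 - 9*u + 20) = (u - 5)*(u - 1)*(u - 4)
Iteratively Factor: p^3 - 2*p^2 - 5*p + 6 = (p - 1)*(p^2 - p - 6) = (p - 1)*(p + 2)*(p - 3)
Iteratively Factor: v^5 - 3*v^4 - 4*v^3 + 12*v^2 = (v - 3)*(v^4 - 4*v^2) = (v - 3)*(v - 2)*(v^3 + 2*v^2) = v*(v - 3)*(v - 2)*(v^2 + 2*v) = v^2*(v - 3)*(v - 2)*(v + 2)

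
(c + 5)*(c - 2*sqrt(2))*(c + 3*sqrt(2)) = c^3 + sqrt(2)*c^2 + 5*c^2 - 12*c + 5*sqrt(2)*c - 60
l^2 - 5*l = l*(l - 5)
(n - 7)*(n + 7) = n^2 - 49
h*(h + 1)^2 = h^3 + 2*h^2 + h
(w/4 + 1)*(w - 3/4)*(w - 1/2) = w^3/4 + 11*w^2/16 - 37*w/32 + 3/8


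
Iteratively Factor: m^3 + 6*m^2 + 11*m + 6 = (m + 3)*(m^2 + 3*m + 2) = (m + 2)*(m + 3)*(m + 1)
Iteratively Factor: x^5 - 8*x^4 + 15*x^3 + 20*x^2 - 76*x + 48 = (x - 4)*(x^4 - 4*x^3 - x^2 + 16*x - 12) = (x - 4)*(x - 1)*(x^3 - 3*x^2 - 4*x + 12) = (x - 4)*(x - 3)*(x - 1)*(x^2 - 4) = (x - 4)*(x - 3)*(x - 2)*(x - 1)*(x + 2)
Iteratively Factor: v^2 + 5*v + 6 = (v + 3)*(v + 2)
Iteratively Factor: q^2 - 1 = (q - 1)*(q + 1)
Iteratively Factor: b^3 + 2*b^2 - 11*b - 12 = (b - 3)*(b^2 + 5*b + 4) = (b - 3)*(b + 4)*(b + 1)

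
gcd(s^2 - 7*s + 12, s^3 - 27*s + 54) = s - 3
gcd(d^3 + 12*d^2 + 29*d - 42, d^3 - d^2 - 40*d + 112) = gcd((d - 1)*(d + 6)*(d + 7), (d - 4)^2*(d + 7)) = d + 7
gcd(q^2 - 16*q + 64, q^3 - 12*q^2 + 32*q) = q - 8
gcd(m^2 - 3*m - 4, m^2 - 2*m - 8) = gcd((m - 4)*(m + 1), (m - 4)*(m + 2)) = m - 4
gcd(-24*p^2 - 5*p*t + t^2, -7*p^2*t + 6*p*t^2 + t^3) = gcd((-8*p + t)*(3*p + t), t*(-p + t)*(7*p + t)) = 1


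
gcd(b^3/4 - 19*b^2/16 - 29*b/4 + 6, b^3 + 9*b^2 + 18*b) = 1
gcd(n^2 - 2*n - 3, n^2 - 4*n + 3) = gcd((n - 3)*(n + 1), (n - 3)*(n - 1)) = n - 3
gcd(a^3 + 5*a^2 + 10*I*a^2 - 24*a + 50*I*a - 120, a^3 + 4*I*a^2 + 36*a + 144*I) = a^2 + 10*I*a - 24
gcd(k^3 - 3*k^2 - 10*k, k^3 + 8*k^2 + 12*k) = k^2 + 2*k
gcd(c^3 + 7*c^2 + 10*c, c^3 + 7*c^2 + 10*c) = c^3 + 7*c^2 + 10*c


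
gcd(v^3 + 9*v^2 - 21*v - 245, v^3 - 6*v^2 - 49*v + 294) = v + 7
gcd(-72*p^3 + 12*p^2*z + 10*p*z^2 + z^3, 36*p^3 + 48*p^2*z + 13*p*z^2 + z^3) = 36*p^2 + 12*p*z + z^2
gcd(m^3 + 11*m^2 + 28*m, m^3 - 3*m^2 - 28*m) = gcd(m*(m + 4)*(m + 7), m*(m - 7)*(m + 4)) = m^2 + 4*m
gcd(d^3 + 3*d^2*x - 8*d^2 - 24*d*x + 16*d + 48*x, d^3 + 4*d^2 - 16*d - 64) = d - 4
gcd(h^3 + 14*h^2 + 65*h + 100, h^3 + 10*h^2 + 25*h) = h^2 + 10*h + 25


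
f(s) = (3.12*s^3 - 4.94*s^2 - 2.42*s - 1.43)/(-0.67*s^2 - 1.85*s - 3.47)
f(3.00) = -2.07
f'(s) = (1.34*s + 1.85)*(3.12*s^3 - 4.94*s^2 - 2.42*s - 1.43)/(-0.67*s^2 - 1.85*s - 3.47)^2 + (9.36*s^2 - 9.88*s - 2.42)/(-0.67*s^2 - 1.85*s - 3.47)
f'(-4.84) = -5.50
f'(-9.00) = -4.51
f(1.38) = 0.82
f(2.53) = -0.91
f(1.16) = 0.92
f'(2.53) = -2.23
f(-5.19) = 46.84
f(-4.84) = 44.97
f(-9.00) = 64.60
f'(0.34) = 0.77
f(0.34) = 0.65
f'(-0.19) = -0.12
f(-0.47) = 0.62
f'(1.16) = -0.28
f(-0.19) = 0.37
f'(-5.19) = -5.19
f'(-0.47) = -1.84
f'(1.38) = -0.66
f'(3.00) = -2.66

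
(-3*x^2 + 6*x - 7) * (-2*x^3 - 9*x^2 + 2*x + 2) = 6*x^5 + 15*x^4 - 46*x^3 + 69*x^2 - 2*x - 14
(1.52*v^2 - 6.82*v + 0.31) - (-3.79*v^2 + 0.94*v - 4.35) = 5.31*v^2 - 7.76*v + 4.66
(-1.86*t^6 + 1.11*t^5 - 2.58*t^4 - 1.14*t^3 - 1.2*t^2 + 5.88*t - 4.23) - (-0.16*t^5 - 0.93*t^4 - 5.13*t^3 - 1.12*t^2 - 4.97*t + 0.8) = -1.86*t^6 + 1.27*t^5 - 1.65*t^4 + 3.99*t^3 - 0.0799999999999998*t^2 + 10.85*t - 5.03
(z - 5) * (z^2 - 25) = z^3 - 5*z^2 - 25*z + 125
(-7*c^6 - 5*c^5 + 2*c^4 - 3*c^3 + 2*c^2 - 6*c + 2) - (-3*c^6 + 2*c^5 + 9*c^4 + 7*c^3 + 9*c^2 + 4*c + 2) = -4*c^6 - 7*c^5 - 7*c^4 - 10*c^3 - 7*c^2 - 10*c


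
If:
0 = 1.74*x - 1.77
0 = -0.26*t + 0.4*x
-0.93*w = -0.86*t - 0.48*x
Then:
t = 1.56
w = 1.97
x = 1.02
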